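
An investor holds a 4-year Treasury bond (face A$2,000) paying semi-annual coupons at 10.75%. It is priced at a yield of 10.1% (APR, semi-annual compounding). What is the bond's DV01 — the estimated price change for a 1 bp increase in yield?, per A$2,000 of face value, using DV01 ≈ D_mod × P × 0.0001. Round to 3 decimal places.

A$0.653

Periodic yield y = 0.0505.
  t   CF        PV=CF/(1+0.0505)^t    t·PV
  1       107.50       102.3322       102.3322
  2       107.50        97.4129       194.8257
  3       107.50        92.7300       278.1900
  4       107.50        88.2723       353.0890
  5       107.50        84.0288       420.1440
  6       107.50        79.9893       479.9361
  7       107.50        76.1441       533.0085
  8     2,107.50     1,421.0165    11,368.1322
  Σ                  2,041.9261    13,729.6578
P = 2,041.9261; D_Mac = 6.72388 half-year periods = 3.36194 yrs; D_mod = 3.20032 yrs.
DV01 ≈ 3.20032 × 2,041.9261 × 0.0001 = 0.653482.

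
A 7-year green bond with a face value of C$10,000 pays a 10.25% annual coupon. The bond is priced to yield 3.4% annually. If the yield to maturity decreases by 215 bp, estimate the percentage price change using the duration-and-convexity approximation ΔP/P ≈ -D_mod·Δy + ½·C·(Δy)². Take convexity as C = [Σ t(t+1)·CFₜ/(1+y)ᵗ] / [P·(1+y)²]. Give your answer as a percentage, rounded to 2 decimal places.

+12.56%

With y = 0.034:
  t   CF        PV=CF/(1+0.034)^t    t·PV        t(t+1)·PV
  1     1,025.00       991.2959       991.2959       1,982.5919
  2     1,025.00       958.7001     1,917.4003       5,752.2008
  3     1,025.00       927.1761     2,781.5284      11,126.1137
  4     1,025.00       896.6887     3,586.7549      17,933.7746
  5     1,025.00       867.2038     4,336.0190      26,016.1140
  6     1,025.00       838.6884     5,032.1304      35,224.9125
  7    11,025.00     8,724.3851    61,070.6956     488,565.5650
  Σ                 14,204.1382    79,715.8245     586,601.2725
P = 14,204.1382; D_Mac = 5.61215 yrs; D_mod = 5.42762 yrs; C = 38.62665.
Duration effect: -5.42762 × (-0.0215) = +0.116694
Convexity effect: 0.5 × 38.62665 × (-0.0215)² = +0.0089276
ΔP/P ≈ +0.116694 + 0.0089276 = +0.125621 = +12.5621%.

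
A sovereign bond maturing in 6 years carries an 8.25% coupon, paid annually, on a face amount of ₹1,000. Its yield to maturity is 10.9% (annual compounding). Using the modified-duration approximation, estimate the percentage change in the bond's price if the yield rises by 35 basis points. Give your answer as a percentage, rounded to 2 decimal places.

-1.55%

Periodic yield y = 0.109. Modified duration first:
  t   CF        PV=CF/(1+0.109)^t    t·PV
  1        82.50        74.3913        74.3913
  2        82.50        67.0797       134.1593
  3        82.50        60.4866       181.4599
  4        82.50        54.5416       218.1663
  5        82.50        49.1809       245.9044
  6     1,082.50       581.8870     3,491.3218
  Σ                    887.5670     4,345.4030
P = 887.5670; D_Mac = 4.89586 yrs; D_mod = 4.89586/(1+0.109) = 4.41466 yrs.
ΔP/P ≈ -D_mod · Δy = -4.41466 × (+0.0035) = -0.015451 = -1.5451%.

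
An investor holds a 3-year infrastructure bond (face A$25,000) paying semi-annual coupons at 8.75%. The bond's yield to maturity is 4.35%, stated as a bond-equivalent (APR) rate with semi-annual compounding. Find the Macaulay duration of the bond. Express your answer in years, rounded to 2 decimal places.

2.72 years

Periodic yield y = 0.02175. Discount each cash flow and weight by its period:
  t   CF        PV=CF/(1+0.02175)^t    t·PV
  1     1,093.75     1,070.4673     1,070.4673
  2     1,093.75     1,047.6803     2,095.3606
  3     1,093.75     1,025.3783     3,076.1349
  4     1,093.75     1,003.5511     4,014.2043
  5     1,093.75       982.1885     4,910.9424
  6    26,093.75    22,933.4091   137,600.4548
  Σ                 28,062.6746   152,767.5643
Price P = Σ PV = 28,062.6746.
Macaulay duration = Σ(t·PV) / P = 152,767.5643 / 28,062.6746 = 5.44380 half-year periods.
In years: 5.44380 / 2 = 2.72190 years.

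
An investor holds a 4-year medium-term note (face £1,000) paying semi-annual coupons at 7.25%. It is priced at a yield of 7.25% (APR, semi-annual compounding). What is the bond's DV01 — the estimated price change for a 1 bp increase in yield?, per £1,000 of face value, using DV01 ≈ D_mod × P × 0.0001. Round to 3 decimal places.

£0.342

Periodic yield y = 0.03625.
  t   CF        PV=CF/(1+0.03625)^t    t·PV
  1        36.25        34.9819        34.9819
  2        36.25        33.7582        67.5163
  3        36.25        32.5772        97.7317
  4        36.25        31.4376       125.7505
  5        36.25        30.3379       151.6894
  6        36.25        29.2766       175.6596
  7        36.25        28.2525       197.7672
  8     1,036.25       779.3781     6,235.0248
  Σ                  1,000.0000     7,086.1215
P = 1,000.0000; D_Mac = 7.08612 half-year periods = 3.54306 yrs; D_mod = 3.41912 yrs.
DV01 ≈ 3.41912 × 1,000.0000 × 0.0001 = 0.341912.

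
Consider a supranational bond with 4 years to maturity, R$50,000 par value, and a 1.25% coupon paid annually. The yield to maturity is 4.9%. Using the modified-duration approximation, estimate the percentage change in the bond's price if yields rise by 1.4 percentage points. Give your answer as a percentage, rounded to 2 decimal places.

Periodic yield y = 0.049. Modified duration first:
  t   CF        PV=CF/(1+0.049)^t    t·PV
  1       625.00       595.8055       595.8055
  2       625.00       567.9748     1,135.9495
  3       625.00       541.4440     1,624.3320
  4    50,625.00    41,808.3553   167,233.4213
  Σ                 43,513.5796   170,589.5084
P = 43,513.5796; D_Mac = 3.92037 yrs; D_mod = 3.92037/(1+0.049) = 3.73725 yrs.
ΔP/P ≈ -D_mod · Δy = -3.73725 × (+0.014) = -0.052321 = -5.2321%.

-5.23%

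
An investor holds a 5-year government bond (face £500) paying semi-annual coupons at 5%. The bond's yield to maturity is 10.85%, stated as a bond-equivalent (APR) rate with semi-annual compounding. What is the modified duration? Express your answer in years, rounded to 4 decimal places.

Periodic yield y = 0.05425. First find Macaulay duration:
  t   CF        PV=CF/(1+0.05425)^t    t·PV
  1        12.50        11.8568        11.8568
  2        12.50        11.2466        22.4933
  3        12.50        10.6679        32.0037
  4        12.50        10.1190        40.4758
  5        12.50         9.5982        47.9912
  6        12.50         9.1043        54.6260
  7        12.50         8.6358        60.4509
  8        12.50         8.1915        65.5317
  9        12.50         7.7699        69.9294
  10      512.50       302.1745     3,021.7447
  Σ                    389.3646     3,427.1036
P = 389.3646; Macaulay duration = 3,427.1036 / 389.3646 = 8.80179 half-year periods = 4.40089 years.
Modified duration = D_Mac / (1 + y) = 4.40089 / 1.05425 = 4.17443 years.

4.1744 years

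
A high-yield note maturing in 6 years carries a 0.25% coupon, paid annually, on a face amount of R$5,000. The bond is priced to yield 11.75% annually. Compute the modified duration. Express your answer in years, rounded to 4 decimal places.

Periodic yield y = 0.1175. First find Macaulay duration:
  t   CF        PV=CF/(1+0.1175)^t    t·PV
  1        12.50        11.1857        11.1857
  2        12.50        10.0096        20.0191
  3        12.50         8.9571        26.8713
  4        12.50         8.0153        32.0612
  5        12.50         7.1725        35.8626
  6     5,012.50     2,573.7668    15,442.6008
  Σ                  2,619.1070    15,568.6008
P = 2,619.1070; Macaulay duration = 15,568.6008 / 2,619.1070 = 5.94424 years.
Modified duration = D_Mac / (1 + y) = 5.94424 / 1.1175 = 5.31923 years.

5.3192 years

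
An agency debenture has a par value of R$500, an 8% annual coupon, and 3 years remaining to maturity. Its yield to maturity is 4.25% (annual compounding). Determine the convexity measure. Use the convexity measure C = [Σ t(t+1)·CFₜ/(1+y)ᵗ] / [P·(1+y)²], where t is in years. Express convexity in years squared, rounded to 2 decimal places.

10.03

With y = 0.0425:
  t   CF        PV=CF/(1+0.0425)^t    t·PV        t(t+1)·PV
  1        40.00        38.3693        38.3693          76.7386
  2        40.00        36.8051        73.6102         220.8305
  3       540.00       476.6127     1,429.8380       5,719.3519
  Σ                    551.7870     1,541.8174       6,016.9210
P = 551.7870.
Convexity = Σ t(t+1)·PV / [P·(1+y)²] = 6,016.9210 / (551.7870 × 1.086806) = 10.03346.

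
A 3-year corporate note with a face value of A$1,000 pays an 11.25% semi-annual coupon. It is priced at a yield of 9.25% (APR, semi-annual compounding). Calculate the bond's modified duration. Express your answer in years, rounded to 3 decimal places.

Periodic yield y = 0.04625. First find Macaulay duration:
  t   CF        PV=CF/(1+0.04625)^t    t·PV
  1        56.25        53.7634        53.7634
  2        56.25        51.3868       102.7736
  3        56.25        49.1152       147.3457
  4        56.25        46.9441       187.7762
  5        56.25        44.8689       224.3444
  6     1,056.25       805.2929     4,831.7577
  Σ                  1,051.3713     5,547.7610
P = 1,051.3713; Macaulay duration = 5,547.7610 / 1,051.3713 = 5.27669 half-year periods = 2.63835 years.
Modified duration = D_Mac / (1 + y) = 2.63835 / 1.04625 = 2.52172 years.

2.522 years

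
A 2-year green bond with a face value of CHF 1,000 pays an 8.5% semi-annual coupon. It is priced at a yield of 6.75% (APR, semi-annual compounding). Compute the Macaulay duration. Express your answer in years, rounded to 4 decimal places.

1.8831 years

Periodic yield y = 0.03375. Discount each cash flow and weight by its period:
  t   CF        PV=CF/(1+0.03375)^t    t·PV
  1        42.50        41.1125        41.1125
  2        42.50        39.7702        79.5404
  3        42.50        38.4718       115.4154
  4     1,042.50       912.8806     3,651.5224
  Σ                  1,032.2350     3,887.5906
Price P = Σ PV = 1,032.2350.
Macaulay duration = Σ(t·PV) / P = 3,887.5906 / 1,032.2350 = 3.76619 half-year periods.
In years: 3.76619 / 2 = 1.88309 years.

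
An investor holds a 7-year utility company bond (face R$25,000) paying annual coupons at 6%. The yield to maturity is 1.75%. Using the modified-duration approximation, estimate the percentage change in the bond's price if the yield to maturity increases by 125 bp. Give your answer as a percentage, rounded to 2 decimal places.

Periodic yield y = 0.0175. Modified duration first:
  t   CF        PV=CF/(1+0.0175)^t    t·PV
  1     1,500.00     1,474.2015     1,474.2015
  2     1,500.00     1,448.8467     2,897.6933
  3     1,500.00     1,423.9279     4,271.7838
  4     1,500.00     1,399.4378     5,597.7510
  5     1,500.00     1,375.3688     6,876.8440
  6     1,500.00     1,351.7138     8,110.2829
  7    26,500.00    23,469.5601   164,286.9204
  Σ                 31,943.0565   193,515.4769
P = 31,943.0565; D_Mac = 6.05814 yrs; D_mod = 6.05814/(1+0.0175) = 5.95394 yrs.
ΔP/P ≈ -D_mod · Δy = -5.95394 × (+0.0125) = -0.074424 = -7.4424%.

-7.44%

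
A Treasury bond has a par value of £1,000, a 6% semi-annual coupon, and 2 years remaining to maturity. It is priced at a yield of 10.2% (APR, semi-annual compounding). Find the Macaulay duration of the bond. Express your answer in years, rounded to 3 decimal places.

1.910 years

Periodic yield y = 0.051. Discount each cash flow and weight by its period:
  t   CF        PV=CF/(1+0.051)^t    t·PV
  1        30.00        28.5442        28.5442
  2        30.00        27.1591        54.3183
  3        30.00        25.8412        77.5237
  4     1,030.00       844.1631     3,376.6524
  Σ                    925.7077     3,537.0385
Price P = Σ PV = 925.7077.
Macaulay duration = Σ(t·PV) / P = 3,537.0385 / 925.7077 = 3.82090 half-year periods.
In years: 3.82090 / 2 = 1.91045 years.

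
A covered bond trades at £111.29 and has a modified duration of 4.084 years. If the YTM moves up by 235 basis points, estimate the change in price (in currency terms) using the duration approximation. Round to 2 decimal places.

-£10.68

Duration approximation: ΔP/P ≈ -D_mod · Δy = -4.084 × (+0.0235) = -0.095974.
ΔP ≈ 111.29 × (-0.095974) = -10.68094646.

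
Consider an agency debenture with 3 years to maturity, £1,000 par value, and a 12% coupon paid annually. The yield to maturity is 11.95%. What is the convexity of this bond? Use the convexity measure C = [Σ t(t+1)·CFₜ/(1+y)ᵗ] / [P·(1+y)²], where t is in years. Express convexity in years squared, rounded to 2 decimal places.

8.26

With y = 0.1195:
  t   CF        PV=CF/(1+0.1195)^t    t·PV        t(t+1)·PV
  1       120.00       107.1907       107.1907         214.3814
  2       120.00        95.7487       191.4975         574.4924
  3     1,120.00       798.2625     2,394.7875       9,579.1500
  Σ                  1,001.2019     2,693.4757      10,368.0239
P = 1,001.2019.
Convexity = Σ t(t+1)·PV / [P·(1+y)²] = 10,368.0239 / (1,001.2019 × 1.253280) = 8.26278.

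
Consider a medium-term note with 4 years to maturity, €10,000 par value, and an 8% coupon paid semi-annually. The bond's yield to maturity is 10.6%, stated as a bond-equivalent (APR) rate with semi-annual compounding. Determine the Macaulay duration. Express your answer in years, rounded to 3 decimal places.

3.475 years

Periodic yield y = 0.053. Discount each cash flow and weight by its period:
  t   CF        PV=CF/(1+0.053)^t    t·PV
  1       400.00       379.8670       379.8670
  2       400.00       360.7474       721.4949
  3       400.00       342.5902     1,027.7705
  4       400.00       325.3468     1,301.3871
  5       400.00       308.9713     1,544.8565
  6       400.00       293.4200     1,760.5202
  7       400.00       278.6515     1,950.5605
  8    10,400.00     6,880.2841    55,042.2726
  Σ                  9,169.8783    63,728.7293
Price P = Σ PV = 9,169.8783.
Macaulay duration = Σ(t·PV) / P = 63,728.7293 / 9,169.8783 = 6.94979 half-year periods.
In years: 6.94979 / 2 = 3.47490 years.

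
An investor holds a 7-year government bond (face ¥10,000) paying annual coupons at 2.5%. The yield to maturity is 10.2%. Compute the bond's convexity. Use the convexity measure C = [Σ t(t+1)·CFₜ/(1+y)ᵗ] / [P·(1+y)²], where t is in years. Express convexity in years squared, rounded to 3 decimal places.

40.495

With y = 0.102:
  t   CF        PV=CF/(1+0.102)^t    t·PV        t(t+1)·PV
  1       250.00       226.8603       226.8603         453.7205
  2       250.00       205.8623       411.7246       1,235.1738
  3       250.00       186.8079       560.4237       2,241.6947
  4       250.00       169.5171       678.0686       3,390.3429
  5       250.00       153.8268       769.1341       4,614.8043
  6       250.00       139.5888       837.5325       5,862.7278
  7    10,250.00     5,193.4111    36,353.8779     290,831.0229
  Σ                  6,275.8743    39,837.6216     308,629.4870
P = 6,275.8743.
Convexity = Σ t(t+1)·PV / [P·(1+y)²] = 308,629.4870 / (6,275.8743 × 1.214404) = 40.49487.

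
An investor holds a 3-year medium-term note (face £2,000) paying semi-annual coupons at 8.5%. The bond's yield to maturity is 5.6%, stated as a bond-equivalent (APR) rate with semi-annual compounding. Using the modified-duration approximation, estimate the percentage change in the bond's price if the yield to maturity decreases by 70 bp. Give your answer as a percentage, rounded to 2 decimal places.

+1.85%

Periodic yield y = 0.028. Modified duration first:
  t   CF        PV=CF/(1+0.028)^t    t·PV
  1        85.00        82.6848        82.6848
  2        85.00        80.4327       160.8654
  3        85.00        78.2419       234.7258
  4        85.00        76.1108       304.4433
  5        85.00        74.0378       370.1889
  6     2,085.00     1,766.6372    10,599.8232
  Σ                  2,158.1453    11,752.7314
P = 2,158.1453; D_Mac = 5.44576 half-year periods = 2.72288 yrs; D_mod = 2.72288/(1+0.028) = 2.64871 yrs.
ΔP/P ≈ -D_mod · Δy = -2.64871 × (-0.007) = +0.018541 = +1.8541%.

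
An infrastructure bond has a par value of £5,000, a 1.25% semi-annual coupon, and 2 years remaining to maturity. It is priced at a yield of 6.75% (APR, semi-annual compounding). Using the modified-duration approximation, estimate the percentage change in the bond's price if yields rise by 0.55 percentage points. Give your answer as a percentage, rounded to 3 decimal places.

-1.054%

Periodic yield y = 0.03375. Modified duration first:
  t   CF        PV=CF/(1+0.03375)^t    t·PV
  1        31.25        30.2297        30.2297
  2        31.25        29.2428        58.4856
  3        31.25        28.2881        84.8642
  4     5,031.25     4,405.6887    17,622.7548
  Σ                  4,493.4493    17,796.3344
P = 4,493.4493; D_Mac = 3.96051 half-year periods = 1.98025 yrs; D_mod = 1.98025/(1+0.03375) = 1.91560 yrs.
ΔP/P ≈ -D_mod · Δy = -1.91560 × (+0.0055) = -0.010536 = -1.0536%.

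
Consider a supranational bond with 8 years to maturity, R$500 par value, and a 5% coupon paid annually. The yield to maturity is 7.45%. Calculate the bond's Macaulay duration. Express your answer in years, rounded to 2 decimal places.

6.67 years

Periodic yield y = 0.0745. Discount each cash flow and weight by its year:
  t   CF        PV=CF/(1+0.0745)^t    t·PV
  1        25.00        23.2666        23.2666
  2        25.00        21.6535        43.3069
  3        25.00        20.1521        60.4564
  4        25.00        18.7549        75.0195
  5        25.00        17.4545        87.2726
  6        25.00        16.2443        97.4659
  7        25.00        15.1180       105.8262
  8       525.00       295.4663     2,363.7304
  Σ                    428.1102     2,856.3445
Price P = Σ PV = 428.1102.
Macaulay duration = Σ(t·PV) / P = 2,856.3445 / 428.1102 = 6.67198 years.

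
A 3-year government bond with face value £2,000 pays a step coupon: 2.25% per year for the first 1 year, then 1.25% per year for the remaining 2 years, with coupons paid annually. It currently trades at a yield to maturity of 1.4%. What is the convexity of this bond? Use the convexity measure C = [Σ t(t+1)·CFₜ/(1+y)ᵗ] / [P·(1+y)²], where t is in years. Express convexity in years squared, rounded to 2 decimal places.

With y = 0.014:
  t   CF        PV=CF/(1+0.014)^t    t·PV        t(t+1)·PV
  1        45.00        44.3787        44.3787          88.7574
  2        25.00        24.3144        48.6289         145.8866
  3     2,025.00     1,942.2770     5,826.8309      23,307.3237
  Σ                  2,010.9701     5,919.8385      23,541.9677
P = 2,010.9701.
Convexity = Σ t(t+1)·PV / [P·(1+y)²] = 23,541.9677 / (2,010.9701 × 1.028196) = 11.38574.

11.39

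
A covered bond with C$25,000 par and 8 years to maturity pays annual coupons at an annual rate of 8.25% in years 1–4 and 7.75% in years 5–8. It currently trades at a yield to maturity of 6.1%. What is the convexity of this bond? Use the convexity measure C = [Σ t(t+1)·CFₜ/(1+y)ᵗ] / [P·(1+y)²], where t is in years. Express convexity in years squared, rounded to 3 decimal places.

45.960

With y = 0.061:
  t   CF        PV=CF/(1+0.061)^t    t·PV        t(t+1)·PV
  1     2,062.50     1,943.9208     1,943.9208       3,887.8417
  2     2,062.50     1,832.1591     3,664.3182      10,992.9547
  3     2,062.50     1,726.8229     5,180.4688      20,721.8751
  4     2,062.50     1,627.5428     6,510.1713      32,550.8563
  5     1,937.50     1,441.0027     7,205.0135      43,230.0807
  6     1,937.50     1,358.1552     8,148.9313      57,042.5193
  7     1,937.50     1,280.0709     8,960.4963      71,683.9702
  8    26,937.50    16,773.9064   134,191.2515   1,207,721.2636
  Σ                 27,983.5809   175,804.5717   1,447,831.3616
P = 27,983.5809.
Convexity = Σ t(t+1)·PV / [P·(1+y)²] = 1,447,831.3616 / (27,983.5809 × 1.125721) = 45.96041.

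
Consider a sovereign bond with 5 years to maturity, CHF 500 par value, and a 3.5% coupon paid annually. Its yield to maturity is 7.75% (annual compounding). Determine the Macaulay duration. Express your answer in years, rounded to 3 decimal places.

4.635 years

Periodic yield y = 0.0775. Discount each cash flow and weight by its year:
  t   CF        PV=CF/(1+0.0775)^t    t·PV
  1        17.50        16.2413        16.2413
  2        17.50        15.0731        30.1463
  3        17.50        13.9890        41.9670
  4        17.50        12.9828        51.9313
  5       517.50       356.3067     1,781.5334
  Σ                    414.5929     1,921.8192
Price P = Σ PV = 414.5929.
Macaulay duration = Σ(t·PV) / P = 1,921.8192 / 414.5929 = 4.63544 years.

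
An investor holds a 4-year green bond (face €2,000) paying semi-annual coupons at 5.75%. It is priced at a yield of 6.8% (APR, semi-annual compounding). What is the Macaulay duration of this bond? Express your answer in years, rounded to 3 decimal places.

Periodic yield y = 0.034. Discount each cash flow and weight by its period:
  t   CF        PV=CF/(1+0.034)^t    t·PV
  1        57.50        55.6093        55.6093
  2        57.50        53.7807       107.5615
  3        57.50        52.0123       156.0370
  4        57.50        50.3021       201.2082
  5        57.50        48.6480       243.2401
  6        57.50        47.0484       282.2902
  7        57.50        45.5013       318.5093
  8     2,057.50     1,574.6192    12,596.9533
  Σ                  1,927.5213    13,961.4089
Price P = Σ PV = 1,927.5213.
Macaulay duration = Σ(t·PV) / P = 13,961.4089 / 1,927.5213 = 7.24319 half-year periods.
In years: 7.24319 / 2 = 3.62160 years.

3.622 years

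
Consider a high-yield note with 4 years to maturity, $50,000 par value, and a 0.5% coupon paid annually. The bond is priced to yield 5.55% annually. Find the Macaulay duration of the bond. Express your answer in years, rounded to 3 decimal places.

3.967 years

Periodic yield y = 0.0555. Discount each cash flow and weight by its year:
  t   CF        PV=CF/(1+0.0555)^t    t·PV
  1       250.00       236.8546       236.8546
  2       250.00       224.4004       448.8007
  3       250.00       212.6010       637.8030
  4    50,250.00    40,485.8364   161,943.3455
  Σ                 41,159.6923   163,266.8037
Price P = Σ PV = 41,159.6923.
Macaulay duration = Σ(t·PV) / P = 163,266.8037 / 41,159.6923 = 3.96667 years.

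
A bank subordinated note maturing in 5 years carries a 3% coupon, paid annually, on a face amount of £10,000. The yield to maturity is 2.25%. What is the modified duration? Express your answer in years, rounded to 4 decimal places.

4.6188 years

Periodic yield y = 0.0225. First find Macaulay duration:
  t   CF        PV=CF/(1+0.0225)^t    t·PV
  1       300.00       293.3985       293.3985
  2       300.00       286.9423       573.8847
  3       300.00       280.6282       841.8846
  4       300.00       274.4530     1,097.8120
  5    10,300.00     9,215.5369    46,077.6844
  Σ                 10,350.9589    48,884.6642
P = 10,350.9589; Macaulay duration = 48,884.6642 / 10,350.9589 = 4.72272 years.
Modified duration = D_Mac / (1 + y) = 4.72272 / 1.0225 = 4.61880 years.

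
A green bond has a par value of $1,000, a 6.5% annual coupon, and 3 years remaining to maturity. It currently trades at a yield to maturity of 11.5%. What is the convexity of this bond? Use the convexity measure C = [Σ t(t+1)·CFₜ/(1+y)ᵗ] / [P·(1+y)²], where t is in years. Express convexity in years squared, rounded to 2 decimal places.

8.83

With y = 0.115:
  t   CF        PV=CF/(1+0.115)^t    t·PV        t(t+1)·PV
  1        65.00        58.2960        58.2960         116.5919
  2        65.00        52.2834       104.5668         313.7003
  3     1,065.00       768.2897     2,304.8691       9,219.4763
  Σ                    878.8690     2,467.7318       9,649.7685
P = 878.8690.
Convexity = Σ t(t+1)·PV / [P·(1+y)²] = 9,649.7685 / (878.8690 × 1.243225) = 8.83167.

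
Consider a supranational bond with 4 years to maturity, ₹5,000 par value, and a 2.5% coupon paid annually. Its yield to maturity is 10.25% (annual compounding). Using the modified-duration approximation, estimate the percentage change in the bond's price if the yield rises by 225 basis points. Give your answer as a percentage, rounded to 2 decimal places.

-7.82%

Periodic yield y = 0.1025. Modified duration first:
  t   CF        PV=CF/(1+0.1025)^t    t·PV
  1       125.00       113.3787       113.3787
  2       125.00       102.8378       205.6756
  3       125.00        93.2769       279.8308
  4     5,125.00     3,468.8017    13,875.2069
  Σ                  3,778.2951    14,474.0920
P = 3,778.2951; D_Mac = 3.83085 yrs; D_mod = 3.83085/(1+0.1025) = 3.47470 yrs.
ΔP/P ≈ -D_mod · Δy = -3.47470 × (+0.0225) = -0.078181 = -7.8181%.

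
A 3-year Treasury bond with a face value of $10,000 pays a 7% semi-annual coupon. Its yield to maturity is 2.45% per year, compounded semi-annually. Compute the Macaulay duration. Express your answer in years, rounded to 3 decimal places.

Periodic yield y = 0.01225. Discount each cash flow and weight by its period:
  t   CF        PV=CF/(1+0.01225)^t    t·PV
  1       350.00       345.7644       345.7644
  2       350.00       341.5800       683.1601
  3       350.00       337.4463     1,012.3389
  4       350.00       333.3626     1,333.4505
  5       350.00       329.3283     1,646.6417
  6    10,350.00     9,620.8543    57,725.1257
  Σ                 11,308.3360    62,746.4814
Price P = Σ PV = 11,308.3360.
Macaulay duration = Σ(t·PV) / P = 62,746.4814 / 11,308.3360 = 5.54869 half-year periods.
In years: 5.54869 / 2 = 2.77435 years.

2.774 years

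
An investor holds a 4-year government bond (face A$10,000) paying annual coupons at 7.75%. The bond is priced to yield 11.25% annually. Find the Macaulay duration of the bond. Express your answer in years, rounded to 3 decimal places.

3.562 years

Periodic yield y = 0.1125. Discount each cash flow and weight by its year:
  t   CF        PV=CF/(1+0.1125)^t    t·PV
  1       775.00       696.6292       696.6292
  2       775.00       626.1836     1,252.3671
  3       775.00       562.8616     1,688.5849
  4    10,775.00     7,034.2403    28,136.9612
  Σ                  8,919.9147    31,774.5424
Price P = Σ PV = 8,919.9147.
Macaulay duration = Σ(t·PV) / P = 31,774.5424 / 8,919.9147 = 3.56220 years.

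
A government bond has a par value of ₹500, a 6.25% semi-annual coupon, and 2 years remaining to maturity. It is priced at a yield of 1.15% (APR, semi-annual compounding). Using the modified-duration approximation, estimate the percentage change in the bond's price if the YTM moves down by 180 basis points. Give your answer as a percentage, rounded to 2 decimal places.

Periodic yield y = 0.00575. Modified duration first:
  t   CF        PV=CF/(1+0.00575)^t    t·PV
  1       15.625        15.5357        15.5357
  2       15.625        15.4469        30.8937
  3       15.625        15.3585        46.0756
  4      515.625       503.9342     2,015.7367
  Σ                    550.2752     2,108.2416
P = 550.2752; D_Mac = 3.83125 half-year periods = 1.91562 yrs; D_mod = 1.91562/(1+0.00575) = 1.90467 yrs.
ΔP/P ≈ -D_mod · Δy = -1.90467 × (-0.018) = +0.034284 = +3.4284%.

+3.43%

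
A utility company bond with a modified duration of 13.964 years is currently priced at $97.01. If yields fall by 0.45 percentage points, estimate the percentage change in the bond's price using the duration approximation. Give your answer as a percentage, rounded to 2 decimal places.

+6.28%

Duration approximation: ΔP/P ≈ -D_mod · Δy = -13.964 × (-0.0045) = +0.062838.
As a percentage: +6.2838%.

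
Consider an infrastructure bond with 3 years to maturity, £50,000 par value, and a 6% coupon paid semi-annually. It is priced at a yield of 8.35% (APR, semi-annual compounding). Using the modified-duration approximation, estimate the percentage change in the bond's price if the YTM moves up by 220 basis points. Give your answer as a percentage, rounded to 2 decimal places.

-5.87%

Periodic yield y = 0.04175. Modified duration first:
  t   CF        PV=CF/(1+0.04175)^t    t·PV
  1     1,500.00     1,439.8848     1,439.8848
  2     1,500.00     1,382.1788     2,764.3577
  3     1,500.00     1,326.7855     3,980.3566
  4     1,500.00     1,273.6122     5,094.4489
  5     1,500.00     1,222.5699     6,112.8497
  6    51,500.00    40,292.6818   241,756.0909
  Σ                 46,937.7132   261,147.9887
P = 46,937.7132; D_Mac = 5.56371 half-year periods = 2.78186 yrs; D_mod = 2.78186/(1+0.04175) = 2.67037 yrs.
ΔP/P ≈ -D_mod · Δy = -2.67037 × (+0.022) = -0.058748 = -5.8748%.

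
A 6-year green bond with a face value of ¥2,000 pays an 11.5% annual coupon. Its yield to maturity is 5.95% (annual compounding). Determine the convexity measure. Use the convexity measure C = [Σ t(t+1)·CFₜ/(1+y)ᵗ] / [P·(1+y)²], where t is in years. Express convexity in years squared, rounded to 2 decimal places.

With y = 0.0595:
  t   CF        PV=CF/(1+0.0595)^t    t·PV        t(t+1)·PV
  1       230.00       217.0835       217.0835         434.1671
  2       230.00       204.8924       409.7849       1,229.3546
  3       230.00       193.3860       580.1579       2,320.6316
  4       230.00       182.5257       730.1027       3,650.5137
  5       230.00       172.2753       861.3765       5,168.2592
  6     2,230.00     1,576.5186     9,459.1116      66,213.7809
  Σ                  2,546.6815    12,257.6171      79,016.7070
P = 2,546.6815.
Convexity = Σ t(t+1)·PV / [P·(1+y)²] = 79,016.7070 / (2,546.6815 × 1.122540) = 27.64028.

27.64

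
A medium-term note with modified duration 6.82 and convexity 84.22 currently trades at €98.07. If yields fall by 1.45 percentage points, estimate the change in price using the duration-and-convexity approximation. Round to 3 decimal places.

+€10.566

Duration effect: -D_mod·Δy = -6.82 × (-0.0145) = +0.098890
Convexity effect: ½·C·(Δy)² = 0.5 × 84.22 × (-0.0145)² = +0.0088536275
ΔP/P ≈ +0.098890 + 0.0088536275 = +0.1077436275
ΔP ≈ 98.07 × (+0.1077436275) = +10.566417548925.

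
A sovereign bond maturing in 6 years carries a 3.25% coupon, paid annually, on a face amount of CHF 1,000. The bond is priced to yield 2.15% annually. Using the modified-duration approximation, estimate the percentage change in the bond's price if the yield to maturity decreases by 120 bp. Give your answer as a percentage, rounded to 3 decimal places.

Periodic yield y = 0.0215. Modified duration first:
  t   CF        PV=CF/(1+0.0215)^t    t·PV
  1        32.50        31.8160        31.8160
  2        32.50        31.1463        62.2926
  3        32.50        30.4908        91.4723
  4        32.50        29.8490       119.3960
  5        32.50        29.2208       146.1038
  6     1,032.50       908.7822     5,452.6935
  Σ                  1,061.3050     5,903.7742
P = 1,061.3050; D_Mac = 5.56275 yrs; D_mod = 5.56275/(1+0.0215) = 5.44567 yrs.
ΔP/P ≈ -D_mod · Δy = -5.44567 × (-0.012) = +0.065348 = +6.5348%.

+6.535%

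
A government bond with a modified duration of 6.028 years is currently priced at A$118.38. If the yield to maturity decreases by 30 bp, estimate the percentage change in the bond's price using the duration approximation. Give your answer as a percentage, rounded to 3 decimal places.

+1.808%

Duration approximation: ΔP/P ≈ -D_mod · Δy = -6.028 × (-0.003) = +0.018084.
As a percentage: +1.8084%.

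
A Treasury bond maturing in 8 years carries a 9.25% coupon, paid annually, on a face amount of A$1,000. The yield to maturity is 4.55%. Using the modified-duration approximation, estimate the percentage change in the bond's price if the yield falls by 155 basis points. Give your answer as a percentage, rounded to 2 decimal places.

Periodic yield y = 0.0455. Modified duration first:
  t   CF        PV=CF/(1+0.0455)^t    t·PV
  1        92.50        88.4744        88.4744
  2        92.50        84.6240       169.2480
  3        92.50        80.9412       242.8236
  4        92.50        77.4186       309.6746
  5        92.50        74.0494       370.2470
  6        92.50        70.8268       424.9607
  7        92.50        67.7444       474.2109
  8     1,092.50       765.2955     6,122.3638
  Σ                  1,309.3744     8,202.0031
P = 1,309.3744; D_Mac = 6.26406 yrs; D_mod = 6.26406/(1+0.0455) = 5.99145 yrs.
ΔP/P ≈ -D_mod · Δy = -5.99145 × (-0.0155) = +0.092868 = +9.2868%.

+9.29%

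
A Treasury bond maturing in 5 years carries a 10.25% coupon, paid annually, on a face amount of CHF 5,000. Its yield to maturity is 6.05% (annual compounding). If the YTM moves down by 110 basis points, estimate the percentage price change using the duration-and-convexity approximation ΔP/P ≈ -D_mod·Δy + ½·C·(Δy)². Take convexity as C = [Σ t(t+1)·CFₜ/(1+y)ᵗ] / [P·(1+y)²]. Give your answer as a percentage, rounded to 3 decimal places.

+4.510%

With y = 0.0605:
  t   CF        PV=CF/(1+0.0605)^t    t·PV        t(t+1)·PV
  1       512.50       483.2626       483.2626         966.5252
  2       512.50       455.6932       911.3863       2,734.1590
  3       512.50       429.6965     1,289.0896       5,156.3584
  4       512.50       405.1830     1,620.7319       8,103.6593
  5     5,512.50     4,109.5592    20,547.7959     123,286.7752
  Σ                  5,883.3945    24,852.2663     140,247.4772
P = 5,883.3945; D_Mac = 4.22414 yrs; D_mod = 3.98316 yrs; C = 21.19560.
Duration effect: -3.98316 × (-0.011) = +0.043815
Convexity effect: 0.5 × 21.19560 × (-0.011)² = +0.0012823
ΔP/P ≈ +0.043815 + 0.0012823 = +0.045097 = +4.5097%.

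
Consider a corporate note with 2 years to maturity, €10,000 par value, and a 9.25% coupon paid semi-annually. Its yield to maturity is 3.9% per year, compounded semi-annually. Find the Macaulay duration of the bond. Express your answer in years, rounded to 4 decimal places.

Periodic yield y = 0.0195. Discount each cash flow and weight by its period:
  t   CF        PV=CF/(1+0.0195)^t    t·PV
  1       462.50       453.6538       453.6538
  2       462.50       444.9767       889.9534
  3       462.50       436.4656     1,309.3969
  4    10,462.50     9,684.7084    38,738.8337
  Σ                 11,019.8045    41,391.8378
Price P = Σ PV = 11,019.8045.
Macaulay duration = Σ(t·PV) / P = 41,391.8378 / 11,019.8045 = 3.75613 half-year periods.
In years: 3.75613 / 2 = 1.87807 years.

1.8781 years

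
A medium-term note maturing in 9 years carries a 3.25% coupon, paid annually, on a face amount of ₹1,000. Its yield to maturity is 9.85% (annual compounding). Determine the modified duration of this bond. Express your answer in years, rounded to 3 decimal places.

Periodic yield y = 0.0985. First find Macaulay duration:
  t   CF        PV=CF/(1+0.0985)^t    t·PV
  1        32.50        29.5858        29.5858
  2        32.50        26.9329        53.8658
  3        32.50        24.5179        73.5537
  4        32.50        22.3194        89.2777
  5        32.50        20.3181       101.5905
  6        32.50        18.4962       110.9773
  7        32.50        16.8377       117.8639
  8        32.50        15.3279       122.6233
  9     1,032.50       443.2916     3,989.6245
  Σ                    617.6276     4,688.9625
P = 617.6276; Macaulay duration = 4,688.9625 / 617.6276 = 7.59189 years.
Modified duration = D_Mac / (1 + y) = 7.59189 / 1.0985 = 6.91115 years.

6.911 years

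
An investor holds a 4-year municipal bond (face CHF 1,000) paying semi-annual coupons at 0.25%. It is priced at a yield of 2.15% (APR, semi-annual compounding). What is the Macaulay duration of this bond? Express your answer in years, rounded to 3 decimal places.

Periodic yield y = 0.01075. Discount each cash flow and weight by its period:
  t   CF        PV=CF/(1+0.01075)^t    t·PV
  1         1.25         1.2367         1.2367
  2         1.25         1.2236         2.4471
  3         1.25         1.2105         3.6316
  4         1.25         1.1977         4.7907
  5         1.25         1.1849         5.9246
  6         1.25         1.1723         7.0339
  7         1.25         1.1599         8.1190
  8     1,001.25       919.1630     7,353.3039
  Σ                    927.5486     7,386.4876
Price P = Σ PV = 927.5486.
Macaulay duration = Σ(t·PV) / P = 7,386.4876 / 927.5486 = 7.96345 half-year periods.
In years: 7.96345 / 2 = 3.98173 years.

3.982 years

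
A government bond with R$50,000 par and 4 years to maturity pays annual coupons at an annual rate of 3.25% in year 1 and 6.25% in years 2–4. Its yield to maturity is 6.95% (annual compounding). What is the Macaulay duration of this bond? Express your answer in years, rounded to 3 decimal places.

Periodic yield y = 0.0695. Discount each cash flow and weight by its year:
  t   CF        PV=CF/(1+0.0695)^t    t·PV
  1     1,625.00     1,519.4016     1,519.4016
  2     3,125.00     2,732.0487     5,464.0975
  3     3,125.00     2,554.5103     7,663.5308
  4    53,125.00    40,604.6515   162,418.6060
  Σ                 47,410.6121   177,065.6359
Price P = Σ PV = 47,410.6121.
Macaulay duration = Σ(t·PV) / P = 177,065.6359 / 47,410.6121 = 3.73473 years.

3.735 years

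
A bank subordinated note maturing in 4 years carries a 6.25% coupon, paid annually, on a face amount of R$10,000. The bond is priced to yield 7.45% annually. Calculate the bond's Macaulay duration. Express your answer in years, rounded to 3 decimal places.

Periodic yield y = 0.0745. Discount each cash flow and weight by its year:
  t   CF        PV=CF/(1+0.0745)^t    t·PV
  1       625.00       581.6659       581.6659
  2       625.00       541.3363     1,082.6727
  3       625.00       503.8030     1,511.4090
  4    10,625.00     7,970.8247    31,883.2989
  Σ                  9,597.6300    35,059.0465
Price P = Σ PV = 9,597.6300.
Macaulay duration = Σ(t·PV) / P = 35,059.0465 / 9,597.6300 = 3.65289 years.

3.653 years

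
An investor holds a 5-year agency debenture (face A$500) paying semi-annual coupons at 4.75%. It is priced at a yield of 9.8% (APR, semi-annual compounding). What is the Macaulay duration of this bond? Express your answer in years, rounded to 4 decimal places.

4.4393 years

Periodic yield y = 0.049. Discount each cash flow and weight by its period:
  t   CF        PV=CF/(1+0.049)^t    t·PV
  1       11.875        11.3203        11.3203
  2       11.875        10.7915        21.5830
  3       11.875        10.2874        30.8623
  4       11.875         9.8069        39.2276
  5       11.875         9.3488        46.7440
  6       11.875         8.9121        53.4727
  7       11.875         8.4958        59.4707
  8       11.875         8.0990        64.7917
  9       11.875         7.7207        69.4859
  10     511.875       317.2554     3,172.5541
  Σ                    402.0379     3,569.5124
Price P = Σ PV = 402.0379.
Macaulay duration = Σ(t·PV) / P = 3,569.5124 / 402.0379 = 8.87855 half-year periods.
In years: 8.87855 / 2 = 4.43927 years.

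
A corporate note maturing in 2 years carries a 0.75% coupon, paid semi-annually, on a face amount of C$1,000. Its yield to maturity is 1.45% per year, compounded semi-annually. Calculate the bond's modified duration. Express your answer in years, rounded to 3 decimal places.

Periodic yield y = 0.00725. First find Macaulay duration:
  t   CF        PV=CF/(1+0.00725)^t    t·PV
  1         3.75         3.7230         3.7230
  2         3.75         3.6962         7.3924
  3         3.75         3.6696        11.0088
  4     1,003.75       975.1613     3,900.6452
  Σ                    986.2501     3,922.7694
P = 986.2501; Macaulay duration = 3,922.7694 / 986.2501 = 3.97746 half-year periods = 1.98873 years.
Modified duration = D_Mac / (1 + y) = 1.98873 / 1.00725 = 1.97441 years.

1.974 years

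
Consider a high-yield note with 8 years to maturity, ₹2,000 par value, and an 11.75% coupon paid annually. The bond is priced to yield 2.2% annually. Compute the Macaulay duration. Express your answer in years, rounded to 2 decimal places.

Periodic yield y = 0.022. Discount each cash flow and weight by its year:
  t   CF        PV=CF/(1+0.022)^t    t·PV
  1       235.00       229.9413       229.9413
  2       235.00       224.9915       449.9830
  3       235.00       220.1482       660.4447
  4       235.00       215.4092       861.6369
  5       235.00       210.7722     1,053.8611
  6       235.00       206.2351     1,237.4103
  7       235.00       201.7956     1,412.5689
  8     2,235.00     1,877.8909    15,023.1273
  Σ                  3,387.1840    20,928.9734
Price P = Σ PV = 3,387.1840.
Macaulay duration = Σ(t·PV) / P = 20,928.9734 / 3,387.1840 = 6.17887 years.

6.18 years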